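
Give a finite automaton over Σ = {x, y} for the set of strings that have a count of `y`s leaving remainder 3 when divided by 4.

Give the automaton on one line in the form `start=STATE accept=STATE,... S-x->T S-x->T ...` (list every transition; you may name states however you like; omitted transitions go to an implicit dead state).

The only thing that matters is how many `y`s have appeared, reduced mod 4. Use one state per residue: q0 for 0, …, q3 for 3. Reading `y` moves to the next residue; anything else stays put. q3 is accepting.
        x   y  
>  q0   q0  q1 
   q1   q1  q2 
   q2   q2  q3 
 * q3   q3  q0 
(> = start, * = accepting)

start=q0 accept=q3 q0-x->q0 q0-y->q1 q1-x->q1 q1-y->q2 q2-x->q2 q2-y->q3 q3-x->q3 q3-y->q0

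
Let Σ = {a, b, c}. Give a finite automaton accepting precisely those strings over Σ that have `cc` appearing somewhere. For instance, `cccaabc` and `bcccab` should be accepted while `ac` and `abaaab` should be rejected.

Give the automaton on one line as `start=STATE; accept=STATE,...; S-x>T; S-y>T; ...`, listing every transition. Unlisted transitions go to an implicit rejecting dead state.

Track how much of `cc` has been matched so far: state S0 is no progress, S2 is the absorbing accept state reached once `cc` has occurred. Intermediate states record partial matches; on a mismatch, fall back to the longest reusable overlap.
3 states suffice.
        a   b   c  
>  S0   S0  S0  S1 
   S1   S0  S0  S2 
 * S2   S2  S2  S2 
(> = start, * = accepting)

start=S0; accept=S2; S0-a>S0; S0-b>S0; S0-c>S1; S1-a>S0; S1-b>S0; S1-c>S2; S2-a>S2; S2-b>S2; S2-c>S2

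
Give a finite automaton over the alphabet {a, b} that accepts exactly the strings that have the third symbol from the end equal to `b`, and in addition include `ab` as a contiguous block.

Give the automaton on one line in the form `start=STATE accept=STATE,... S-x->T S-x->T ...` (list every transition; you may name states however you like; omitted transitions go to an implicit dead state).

Handle the two conditions separately and then intersect. The first has 15 states tracking the last 3 symbols read; the second has 3 states tracking whether and how much of `ab` has been seen. A product state is a pair (one from each), accepting exactly when both do.
A 19-state machine:
          a    b  
>  q0     q1   q2 
   q1     q3   q4 
   q2     q5   q6 
   q3     q7   q8 
   q4     q9  q10 
   q5    q11  q12 
   q6    q13  q14 
   q7     q7   q8 
   q8     q9  q10 
   q9    q15  q12 
   q10   q16  q17 
   q11    q7   q8 
 * q12    q9  q10 
   q13   q11  q12 
   q14   q13  q14 
 * q15   q18   q8 
 * q16   q15  q12 
 * q17   q16  q17 
   q18   q18   q8 
(> = start, * = accepting)

start=q0 accept=q12,q15,q16,q17 q0-a->q1 q0-b->q2 q1-a->q3 q1-b->q4 q2-a->q5 q2-b->q6 q3-a->q7 q3-b->q8 q4-a->q9 q4-b->q10 q5-a->q11 q5-b->q12 q6-a->q13 q6-b->q14 q7-a->q7 q7-b->q8 q8-a->q9 q8-b->q10 q9-a->q15 q9-b->q12 q10-a->q16 q10-b->q17 q11-a->q7 q11-b->q8 q12-a->q9 q12-b->q10 q13-a->q11 q13-b->q12 q14-a->q13 q14-b->q14 q15-a->q18 q15-b->q8 q16-a->q15 q16-b->q12 q17-a->q16 q17-b->q17 q18-a->q18 q18-b->q8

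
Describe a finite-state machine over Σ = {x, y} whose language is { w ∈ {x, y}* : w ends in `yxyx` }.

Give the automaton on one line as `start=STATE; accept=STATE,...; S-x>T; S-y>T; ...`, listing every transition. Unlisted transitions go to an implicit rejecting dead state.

Let each state record the length of the longest suffix of the input read so far that is also a prefix of `yxyx`. B means the last symbol is `y`; C means the last 2 symbols are `yx`; D means the last 3 symbols are `yxy`; E means the last 4 symbols are `yxyx`. Accept only at E, where the string currently ends in `yxyx`.
With 5 states:
       x  y 
>  A   A  B 
   B   C  B 
   C   A  D 
   D   E  B 
 * E   A  D 
(> = start, * = accepting)

start=A; accept=E; A-x>A; A-y>B; B-x>C; B-y>B; C-x>A; C-y>D; D-x>E; D-y>B; E-x>A; E-y>D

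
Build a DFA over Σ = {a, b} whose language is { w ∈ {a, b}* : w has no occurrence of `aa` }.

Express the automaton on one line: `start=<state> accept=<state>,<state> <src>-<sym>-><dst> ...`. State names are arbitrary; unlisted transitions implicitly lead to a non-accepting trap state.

This is the complement of 'contains `aa`'. Use the same substring-matching states — q0 through q2 holding how much of `aa` has just been matched — but flip the accepting set: everything except the trap q2 accepts.
3 states suffice.
        a   b  
>* q0   q1  q0 
 * q1   q2  q0 
   q2   q2  q2 
(> = start, * = accepting)

start=q0 accept=q0,q1 q0-a->q1 q0-b->q0 q1-a->q2 q1-b->q0 q2-a->q2 q2-b->q2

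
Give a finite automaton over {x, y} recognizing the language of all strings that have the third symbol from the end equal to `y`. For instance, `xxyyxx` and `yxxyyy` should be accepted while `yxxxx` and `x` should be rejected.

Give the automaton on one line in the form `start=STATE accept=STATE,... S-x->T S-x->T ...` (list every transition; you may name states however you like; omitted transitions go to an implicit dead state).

A DFA must remember the last 3 symbols (since which symbol is third-to-last isn't known until the input ends). Use one state per possible window of the last ≤3 symbols; accept from those whose window starts with `y`.
With 15 states:
       x  y 
>  A   B  C 
   B   D  E 
   C   F  G 
   D   H  I 
   E   J  K 
   F   L  M 
   G   N  O 
   H   H  I 
   I   J  K 
   J   L  M 
   K   N  O 
 * L   H  I 
 * M   J  K 
 * N   L  M 
 * O   N  O 
(> = start, * = accepting)

start=A accept=L,M,N,O A-x->B A-y->C B-x->D B-y->E C-x->F C-y->G D-x->H D-y->I E-x->J E-y->K F-x->L F-y->M G-x->N G-y->O H-x->H H-y->I I-x->J I-y->K J-x->L J-y->M K-x->N K-y->O L-x->H L-y->I M-x->J M-y->K N-x->L N-y->M O-x->N O-y->O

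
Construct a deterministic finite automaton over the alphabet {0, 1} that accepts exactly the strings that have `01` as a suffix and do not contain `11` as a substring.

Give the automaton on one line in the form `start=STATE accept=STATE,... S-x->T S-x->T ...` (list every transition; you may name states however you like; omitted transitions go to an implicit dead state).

start=q0 accept=q3 q0-0->q1 q0-1->q2 q1-0->q1 q1-1->q3 q2-0->q1 q2-1->q4 q3-0->q1 q3-1->q4 q4-0->q4 q4-1->q4

Build one automaton per condition and run them in lockstep. The first has 3 states tracking how much of the suffix `01` has currently been matched; the second has 3 states tracking partial matches of the forbidden pattern `11`. A product state is a pair (one from each), accepting exactly when both do. Minimizing collapses redundant product states.
With 5 states:
        0   1  
>  q0   q1  q2 
   q1   q1  q3 
   q2   q1  q4 
 * q3   q1  q4 
   q4   q4  q4 
(> = start, * = accepting)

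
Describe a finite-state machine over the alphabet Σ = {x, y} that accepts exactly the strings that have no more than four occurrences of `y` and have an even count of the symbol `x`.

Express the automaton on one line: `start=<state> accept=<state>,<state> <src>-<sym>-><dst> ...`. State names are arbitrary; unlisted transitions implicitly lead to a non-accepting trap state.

start=A accept=A,C,E,G,I A-x->B A-y->C B-x->A B-y->D C-x->D C-y->E D-x->C D-y->F E-x->F E-y->G F-x->E F-y->H G-x->H G-y->I H-x->G H-y->J I-x->J I-y->K J-x->I J-y->L K-x->L K-y->K L-x->K L-y->L

Run two small machines in parallel and take their product. The first has 6 states tracking the count of `y`s, saturating at 5; the second has 2 states tracking the count of `x`s modulo 2. A product state is a pair (one from each), accepting exactly when both do.
With 12 states:
       x  y 
>* A   B  C 
   B   A  D 
 * C   D  E 
   D   C  F 
 * E   F  G 
   F   E  H 
 * G   H  I 
   H   G  J 
 * I   J  K 
   J   I  L 
   K   L  K 
   L   K  L 
(> = start, * = accepting)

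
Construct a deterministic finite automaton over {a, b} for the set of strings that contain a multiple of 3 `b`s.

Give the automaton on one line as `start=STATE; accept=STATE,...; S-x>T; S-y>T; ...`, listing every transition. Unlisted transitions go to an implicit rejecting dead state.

start=S0; accept=S0; S0-a>S0; S0-b>S1; S1-a>S1; S1-b>S2; S2-a>S2; S2-b>S0

The only thing that matters is how many `b`s have appeared, reduced mod 3. Use one state per residue: S0 for 0, …, S2 for 2. Reading `b` moves to the next residue; anything else stays put. S0 is accepting.
        a   b  
>* S0   S0  S1 
   S1   S1  S2 
   S2   S2  S0 
(> = start, * = accepting)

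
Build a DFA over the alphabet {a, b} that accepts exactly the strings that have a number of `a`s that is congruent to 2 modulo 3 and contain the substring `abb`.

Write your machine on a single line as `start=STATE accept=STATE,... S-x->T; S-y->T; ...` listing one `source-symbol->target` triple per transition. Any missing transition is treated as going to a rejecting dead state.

Run two small machines in parallel and take their product. The first has 3 states tracking the count of `a`s modulo 3; the second has 4 states tracking whether and how much of `abb` has been seen. A product state is a pair (one from each), accepting exactly when both do.
With 10 states:
        a   b  
>  S0   S1  S0 
   S1   S2  S3 
   S2   S4  S5 
   S3   S2  S6 
   S4   S1  S7 
   S5   S4  S8 
   S6   S8  S6 
   S7   S1  S9 
 * S8   S9  S8 
   S9   S6  S9 
(> = start, * = accepting)

start=S0; accept=S8; S0-a->S1; S0-b->S0; S1-a->S2; S1-b->S3; S2-a->S4; S2-b->S5; S3-a->S2; S3-b->S6; S4-a->S1; S4-b->S7; S5-a->S4; S5-b->S8; S6-a->S8; S6-b->S6; S7-a->S1; S7-b->S9; S8-a->S9; S8-b->S8; S9-a->S6; S9-b->S9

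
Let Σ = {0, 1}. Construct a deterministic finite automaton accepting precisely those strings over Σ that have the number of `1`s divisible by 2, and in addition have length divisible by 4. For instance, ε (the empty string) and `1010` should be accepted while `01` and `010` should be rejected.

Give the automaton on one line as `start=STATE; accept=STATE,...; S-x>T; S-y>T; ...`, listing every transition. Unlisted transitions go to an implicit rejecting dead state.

start=q0; accept=q0; q0-0>q1; q0-1>q2; q1-0>q3; q1-1>q4; q2-0>q4; q2-1>q3; q3-0>q5; q3-1>q6; q4-0>q6; q4-1>q5; q5-0>q0; q5-1>q7; q6-0>q7; q6-1>q0; q7-0>q2; q7-1>q1

Handle the two conditions separately and then intersect. The first has 2 states tracking the count of `1`s modulo 2; the second has 4 states tracking the input length modulo 4. A product state is a pair (one from each), accepting exactly when both do.
8 states suffice.
        0   1  
>* q0   q1  q2 
   q1   q3  q4 
   q2   q4  q3 
   q3   q5  q6 
   q4   q6  q5 
   q5   q0  q7 
   q6   q7  q0 
   q7   q2  q1 
(> = start, * = accepting)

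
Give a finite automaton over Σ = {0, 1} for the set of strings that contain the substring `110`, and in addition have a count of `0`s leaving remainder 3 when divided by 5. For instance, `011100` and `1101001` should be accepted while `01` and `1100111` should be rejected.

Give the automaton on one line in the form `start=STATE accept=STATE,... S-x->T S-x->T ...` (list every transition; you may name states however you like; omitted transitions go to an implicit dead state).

start=q0 accept=q16 q0-0->q1 q0-1->q2 q1-0->q3 q1-1->q4 q2-0->q1 q2-1->q5 q3-0->q6 q3-1->q7 q4-0->q3 q4-1->q8 q5-0->q9 q5-1->q5 q6-0->q10 q6-1->q11 q7-0->q6 q7-1->q12 q8-0->q13 q8-1->q8 q9-0->q13 q9-1->q9 q10-0->q0 q10-1->q14 q11-0->q10 q11-1->q15 q12-0->q16 q12-1->q12 q13-0->q16 q13-1->q13 q14-0->q0 q14-1->q17 q15-0->q18 q15-1->q15 q16-0->q18 q16-1->q16 q17-0->q19 q17-1->q17 q18-0->q19 q18-1->q18 q19-0->q9 q19-1->q19

Handle the two conditions separately and then intersect. One (4 states) tracks whether and how much of `110` has been seen; the other (5 states) tracks the count of `0`s modulo 5. Each combined state is a pair, one component from each; accept when both components accept.
A 20-state machine:
          0    1  
>  q0     q1   q2 
   q1     q3   q4 
   q2     q1   q5 
   q3     q6   q7 
   q4     q3   q8 
   q5     q9   q5 
   q6    q10  q11 
   q7     q6  q12 
   q8    q13   q8 
   q9    q13   q9 
   q10    q0  q14 
   q11   q10  q15 
   q12   q16  q12 
   q13   q16  q13 
   q14    q0  q17 
   q15   q18  q15 
 * q16   q18  q16 
   q17   q19  q17 
   q18   q19  q18 
   q19    q9  q19 
(> = start, * = accepting)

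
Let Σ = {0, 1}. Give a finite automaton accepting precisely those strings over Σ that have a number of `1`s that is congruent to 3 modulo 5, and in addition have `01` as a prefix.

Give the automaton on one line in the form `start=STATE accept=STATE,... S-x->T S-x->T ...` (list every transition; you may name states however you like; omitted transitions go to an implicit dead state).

Build one automaton per condition and run them in lockstep. The first has 5 states tracking the count of `1`s modulo 5; the second has 4 states tracking whether the input so far still matches the prefix `01`. A product state is a pair (one from each), accepting exactly when both do. Minimizing collapses redundant product states.
With 8 states:
        0   1  
>  q0   q1  q2 
   q1   q2  q3 
   q2   q2  q2 
   q3   q3  q4 
   q4   q4  q5 
 * q5   q5  q6 
   q6   q6  q7 
   q7   q7  q3 
(> = start, * = accepting)

start=q0 accept=q5 q0-0->q1 q0-1->q2 q1-0->q2 q1-1->q3 q2-0->q2 q2-1->q2 q3-0->q3 q3-1->q4 q4-0->q4 q4-1->q5 q5-0->q5 q5-1->q6 q6-0->q6 q6-1->q7 q7-0->q7 q7-1->q3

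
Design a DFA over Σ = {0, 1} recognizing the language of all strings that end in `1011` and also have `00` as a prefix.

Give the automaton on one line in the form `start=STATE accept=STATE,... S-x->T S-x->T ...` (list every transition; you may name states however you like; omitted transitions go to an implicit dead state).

start=S0 accept=S7 S0-0->S1 S0-1->S2 S1-0->S3 S1-1->S2 S2-0->S2 S2-1->S2 S3-0->S3 S3-1->S4 S4-0->S5 S4-1->S4 S5-0->S3 S5-1->S6 S6-0->S5 S6-1->S7 S7-0->S5 S7-1->S4

Run two small machines in parallel and take their product. One (5 states) tracks how much of the suffix `1011` has currently been matched; the other (4 states) tracks whether the input so far still matches the prefix `00`. Each combined state is a pair, one component from each; accept when both components accept. After merging equivalent states the machine shrinks.
8 states suffice.
        0   1  
>  S0   S1  S2 
   S1   S3  S2 
   S2   S2  S2 
   S3   S3  S4 
   S4   S5  S4 
   S5   S3  S6 
   S6   S5  S7 
 * S7   S5  S4 
(> = start, * = accepting)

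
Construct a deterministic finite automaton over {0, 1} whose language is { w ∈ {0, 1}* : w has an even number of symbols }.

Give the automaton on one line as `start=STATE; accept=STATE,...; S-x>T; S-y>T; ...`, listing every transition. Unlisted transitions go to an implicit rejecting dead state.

Count input length modulo 2: every symbol advances one step around the cycle s0 → s1 → s0. Accept at s0.
2 states suffice.
        0   1  
>* s0   s1  s1 
   s1   s0  s0 
(> = start, * = accepting)

start=s0; accept=s0; s0-0>s1; s0-1>s1; s1-0>s0; s1-1>s0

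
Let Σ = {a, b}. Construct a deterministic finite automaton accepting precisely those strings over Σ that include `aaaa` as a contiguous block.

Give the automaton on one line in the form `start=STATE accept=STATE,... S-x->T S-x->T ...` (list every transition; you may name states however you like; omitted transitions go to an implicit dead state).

States q0..q3 record the length of the longest prefix of `aaaa` that matches the current input suffix. Reaching q4 means `aaaa` has been seen, and we stay there forever. Accept from q4.
A 5-state machine:
        a   b  
>  q0   q1  q0 
   q1   q2  q0 
   q2   q3  q0 
   q3   q4  q0 
 * q4   q4  q4 
(> = start, * = accepting)

start=q0 accept=q4 q0-a->q1 q0-b->q0 q1-a->q2 q1-b->q0 q2-a->q3 q2-b->q0 q3-a->q4 q3-b->q0 q4-a->q4 q4-b->q4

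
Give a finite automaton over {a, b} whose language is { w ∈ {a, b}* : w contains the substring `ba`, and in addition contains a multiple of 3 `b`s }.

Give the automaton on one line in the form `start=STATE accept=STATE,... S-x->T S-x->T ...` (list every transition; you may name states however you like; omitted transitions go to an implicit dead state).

Handle the two conditions separately and then intersect. One (3 states) tracks whether and how much of `ba` has been seen; the other (3 states) tracks the count of `b`s modulo 3. Each combined state is a pair, one component from each; accept when both components accept.
A 7-state machine:
        a   b  
>  S0   S0  S1 
   S1   S2  S3 
   S2   S2  S4 
   S3   S4  S5 
   S4   S4  S6 
   S5   S6  S1 
 * S6   S6  S2 
(> = start, * = accepting)

start=S0 accept=S6 S0-a->S0 S0-b->S1 S1-a->S2 S1-b->S3 S2-a->S2 S2-b->S4 S3-a->S4 S3-b->S5 S4-a->S4 S4-b->S6 S5-a->S6 S5-b->S1 S6-a->S6 S6-b->S2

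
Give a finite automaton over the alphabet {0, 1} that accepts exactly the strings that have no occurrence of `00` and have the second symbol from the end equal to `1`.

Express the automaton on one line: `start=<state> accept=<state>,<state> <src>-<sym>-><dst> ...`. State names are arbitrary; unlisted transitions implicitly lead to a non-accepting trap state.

start=q0 accept=q5,q6 q0-0->q1 q0-1->q2 q1-0->q3 q1-1->q4 q2-0->q5 q2-1->q6 q3-0->q3 q3-1->q7 q4-0->q5 q4-1->q6 q5-0->q3 q5-1->q4 q6-0->q5 q6-1->q6 q7-0->q8 q7-1->q9 q8-0->q3 q8-1->q7 q9-0->q8 q9-1->q9

Run two small machines in parallel and take their product. The first has 3 states tracking partial matches of the forbidden pattern `00`; the second has 7 states tracking the last 2 symbols read. A product state is a pair (one from each), accepting exactly when both do.
With 10 states:
        0   1  
>  q0   q1  q2 
   q1   q3  q4 
   q2   q5  q6 
   q3   q3  q7 
   q4   q5  q6 
 * q5   q3  q4 
 * q6   q5  q6 
   q7   q8  q9 
   q8   q3  q7 
   q9   q8  q9 
(> = start, * = accepting)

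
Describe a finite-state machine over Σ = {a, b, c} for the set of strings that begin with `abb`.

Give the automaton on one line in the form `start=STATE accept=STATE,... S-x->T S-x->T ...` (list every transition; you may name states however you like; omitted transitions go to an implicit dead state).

start=s0 accept=s3 s0-a->s1 s0-b->s4 s0-c->s4 s1-a->s4 s1-b->s2 s1-c->s4 s2-a->s4 s2-b->s3 s2-c->s4 s3-a->s3 s3-b->s3 s3-c->s3 s4-a->s4 s4-b->s4 s4-c->s4

Walk along `abb` while the input agrees: from s0 take `a` to s1, and so on. Any deviation drops to the rejecting sink s4. Once s3 is reached the prefix is confirmed and every continuation is accepted.
A 5-state machine:
        a   b   c  
>  s0   s1  s4  s4 
   s1   s4  s2  s4 
   s2   s4  s3  s4 
 * s3   s3  s3  s3 
   s4   s4  s4  s4 
(> = start, * = accepting)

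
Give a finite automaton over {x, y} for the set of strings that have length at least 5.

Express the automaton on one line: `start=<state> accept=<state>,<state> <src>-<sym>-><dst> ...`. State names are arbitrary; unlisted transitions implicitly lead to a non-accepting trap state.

Count input length up to 6: every symbol moves from q0 toward q6, which means 'more than 5' and absorbs. Accept from {q5, q6}.
A 7-state machine:
        x   y  
>  q0   q1  q1 
   q1   q2  q2 
   q2   q3  q3 
   q3   q4  q4 
   q4   q5  q5 
 * q5   q6  q6 
 * q6   q6  q6 
(> = start, * = accepting)

start=q0 accept=q5,q6 q0-x->q1 q0-y->q1 q1-x->q2 q1-y->q2 q2-x->q3 q2-y->q3 q3-x->q4 q3-y->q4 q4-x->q5 q4-y->q5 q5-x->q6 q5-y->q6 q6-x->q6 q6-y->q6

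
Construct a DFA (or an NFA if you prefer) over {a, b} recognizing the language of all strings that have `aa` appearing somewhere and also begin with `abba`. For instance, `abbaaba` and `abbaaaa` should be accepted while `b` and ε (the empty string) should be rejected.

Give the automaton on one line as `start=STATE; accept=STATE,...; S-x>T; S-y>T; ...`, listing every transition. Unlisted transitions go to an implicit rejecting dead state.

start=s0; accept=s8; s0-a>s1; s0-b>s2; s1-a>s3; s1-b>s4; s2-a>s5; s2-b>s2; s3-a>s3; s3-b>s3; s4-a>s5; s4-b>s6; s5-a>s3; s5-b>s2; s6-a>s7; s6-b>s2; s7-a>s8; s7-b>s9; s8-a>s8; s8-b>s8; s9-a>s7; s9-b>s9

Run two small machines in parallel and take their product. One (3 states) tracks whether and how much of `aa` has been seen; the other (6 states) tracks whether the input so far still matches the prefix `abba`. Each combined state is a pair, one component from each; accept when both components accept.
With 10 states:
        a   b  
>  s0   s1  s2 
   s1   s3  s4 
   s2   s5  s2 
   s3   s3  s3 
   s4   s5  s6 
   s5   s3  s2 
   s6   s7  s2 
   s7   s8  s9 
 * s8   s8  s8 
   s9   s7  s9 
(> = start, * = accepting)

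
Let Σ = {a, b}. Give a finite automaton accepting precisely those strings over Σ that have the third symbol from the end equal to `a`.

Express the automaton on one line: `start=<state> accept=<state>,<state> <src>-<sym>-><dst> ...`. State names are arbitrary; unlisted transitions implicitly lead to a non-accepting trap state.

start=s0 accept=s7,s8,s9,s10 s0-a->s1 s0-b->s2 s1-a->s3 s1-b->s4 s2-a->s5 s2-b->s6 s3-a->s7 s3-b->s8 s4-a->s9 s4-b->s10 s5-a->s11 s5-b->s12 s6-a->s13 s6-b->s14 s7-a->s7 s7-b->s8 s8-a->s9 s8-b->s10 s9-a->s11 s9-b->s12 s10-a->s13 s10-b->s14 s11-a->s7 s11-b->s8 s12-a->s9 s12-b->s10 s13-a->s11 s13-b->s12 s14-a->s13 s14-b->s14

Because acceptance depends on a position counted from the end, the machine has to buffer the most recent 3 symbols. Make each state the string of the last up-to-3 symbols read; on input `x` shift the window left and append `x`. Accept when the buffered window has length 3 and begins with `a`.
          a    b  
>  s0     s1   s2 
   s1     s3   s4 
   s2     s5   s6 
   s3     s7   s8 
   s4     s9  s10 
   s5    s11  s12 
   s6    s13  s14 
 * s7     s7   s8 
 * s8     s9  s10 
 * s9    s11  s12 
 * s10   s13  s14 
   s11    s7   s8 
   s12    s9  s10 
   s13   s11  s12 
   s14   s13  s14 
(> = start, * = accepting)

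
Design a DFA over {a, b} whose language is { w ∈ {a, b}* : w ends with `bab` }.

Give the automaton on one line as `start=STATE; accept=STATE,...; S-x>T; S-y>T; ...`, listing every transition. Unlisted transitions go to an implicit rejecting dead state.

Remember how much of `bab` the current input suffix matches. State s0 means no match yet; s1 means the last symbol is `b`; s2 means the last 2 symbols are `ba`; s3 means the last 3 symbols are `bab`. Only s3 accepts. On a mismatch, fall back to the longest proper suffix that is still a prefix of `bab`.
With 4 states:
        a   b  
>  s0   s0  s1 
   s1   s2  s1 
   s2   s0  s3 
 * s3   s2  s1 
(> = start, * = accepting)

start=s0; accept=s3; s0-a>s0; s0-b>s1; s1-a>s2; s1-b>s1; s2-a>s0; s2-b>s3; s3-a>s2; s3-b>s1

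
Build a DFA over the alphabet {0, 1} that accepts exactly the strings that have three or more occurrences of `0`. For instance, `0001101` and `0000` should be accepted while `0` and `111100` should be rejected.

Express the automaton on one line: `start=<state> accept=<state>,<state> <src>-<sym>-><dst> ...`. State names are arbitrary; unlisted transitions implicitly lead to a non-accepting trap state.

start=s0 accept=s3,s4 s0-0->s1 s0-1->s0 s1-0->s2 s1-1->s1 s2-0->s3 s2-1->s2 s3-0->s4 s3-1->s3 s4-0->s4 s4-1->s4

Count `0`s, saturating at 4: states s0 through s3 mean 0 through 3 `0`s seen; s4 means more than 3. Each `0` increments (capped at s4); other symbols loop. Accept from {s3, s4}.
A 5-state machine:
        0   1  
>  s0   s1  s0 
   s1   s2  s1 
   s2   s3  s2 
 * s3   s4  s3 
 * s4   s4  s4 
(> = start, * = accepting)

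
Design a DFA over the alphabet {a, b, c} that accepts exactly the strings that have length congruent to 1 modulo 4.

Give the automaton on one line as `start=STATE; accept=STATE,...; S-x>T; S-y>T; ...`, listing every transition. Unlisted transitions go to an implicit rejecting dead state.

Only the length mod 4 matters, so use a 4-cycle: from any state, every input symbol moves to the next state, wrapping s3 back to s0. Mark s1 accepting.
With 4 states:
        a   b   c  
>  s0   s1  s1  s1 
 * s1   s2  s2  s2 
   s2   s3  s3  s3 
   s3   s0  s0  s0 
(> = start, * = accepting)

start=s0; accept=s1; s0-a>s1; s0-b>s1; s0-c>s1; s1-a>s2; s1-b>s2; s1-c>s2; s2-a>s3; s2-b>s3; s2-c>s3; s3-a>s0; s3-b>s0; s3-c>s0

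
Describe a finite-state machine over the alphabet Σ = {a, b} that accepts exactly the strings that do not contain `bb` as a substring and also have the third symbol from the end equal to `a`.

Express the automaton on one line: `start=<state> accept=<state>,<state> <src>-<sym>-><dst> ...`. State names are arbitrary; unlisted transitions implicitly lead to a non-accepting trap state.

start=q0 accept=q6,q7,q8 q0-a->q1 q0-b->q2 q1-a->q3 q1-b->q4 q2-a->q1 q2-b->q5 q3-a->q6 q3-b->q7 q4-a->q8 q4-b->q5 q5-a->q5 q5-b->q5 q6-a->q6 q6-b->q7 q7-a->q8 q7-b->q5 q8-a->q3 q8-b->q4

Run two small machines in parallel and take their product. One (3 states) tracks partial matches of the forbidden pattern `bb`; the other (15 states) tracks the last 3 symbols read. Each combined state is a pair, one component from each; accept when both components accept. After merging equivalent states the machine shrinks.
With 9 states:
        a   b  
>  q0   q1  q2 
   q1   q3  q4 
   q2   q1  q5 
   q3   q6  q7 
   q4   q8  q5 
   q5   q5  q5 
 * q6   q6  q7 
 * q7   q8  q5 
 * q8   q3  q4 
(> = start, * = accepting)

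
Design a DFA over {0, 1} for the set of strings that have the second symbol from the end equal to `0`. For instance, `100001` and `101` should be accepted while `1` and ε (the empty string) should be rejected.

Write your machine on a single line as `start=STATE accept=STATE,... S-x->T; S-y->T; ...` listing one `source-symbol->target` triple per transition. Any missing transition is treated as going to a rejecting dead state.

start=S0; accept=S3,S4; S0-0->S1; S0-1->S2; S1-0->S3; S1-1->S4; S2-0->S5; S2-1->S6; S3-0->S3; S3-1->S4; S4-0->S5; S4-1->S6; S5-0->S3; S5-1->S4; S6-0->S5; S6-1->S6

Because acceptance depends on a position counted from the end, the machine has to buffer the most recent 2 symbols. Make each state the string of the last up-to-2 symbols read; on input `x` shift the window left and append `x`. Accept when the buffered window has length 2 and begins with `0`.
A 7-state machine:
        0   1  
>  S0   S1  S2 
   S1   S3  S4 
   S2   S5  S6 
 * S3   S3  S4 
 * S4   S5  S6 
   S5   S3  S4 
   S6   S5  S6 
(> = start, * = accepting)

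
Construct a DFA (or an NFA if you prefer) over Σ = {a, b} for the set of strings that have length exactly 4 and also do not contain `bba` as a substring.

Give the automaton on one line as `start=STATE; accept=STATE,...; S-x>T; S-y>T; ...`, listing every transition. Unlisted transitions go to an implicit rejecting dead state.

start=s0; accept=s10,s11,s12; s0-a>s1; s0-b>s2; s1-a>s3; s1-b>s4; s2-a>s3; s2-b>s5; s3-a>s6; s3-b>s7; s4-a>s6; s4-b>s8; s5-a>s9; s5-b>s8; s6-a>s10; s6-b>s11; s7-a>s10; s7-b>s12; s8-a>s13; s8-b>s12; s9-a>s13; s9-b>s13; s10-a>s14; s10-b>s15; s11-a>s14; s11-b>s16; s12-a>s17; s12-b>s16; s13-a>s17; s13-b>s17; s14-a>s14; s14-b>s15; s15-a>s14; s15-b>s16; s16-a>s17; s16-b>s16; s17-a>s17; s17-b>s17

Run two small machines in parallel and take their product. One (6 states) tracks the input length, saturating at 5; the other (4 states) tracks partial matches of the forbidden pattern `bba`. Each combined state is a pair, one component from each; accept when both components accept.
18 states suffice.
          a    b  
>  s0     s1   s2 
   s1     s3   s4 
   s2     s3   s5 
   s3     s6   s7 
   s4     s6   s8 
   s5     s9   s8 
   s6    s10  s11 
   s7    s10  s12 
   s8    s13  s12 
   s9    s13  s13 
 * s10   s14  s15 
 * s11   s14  s16 
 * s12   s17  s16 
   s13   s17  s17 
   s14   s14  s15 
   s15   s14  s16 
   s16   s17  s16 
   s17   s17  s17 
(> = start, * = accepting)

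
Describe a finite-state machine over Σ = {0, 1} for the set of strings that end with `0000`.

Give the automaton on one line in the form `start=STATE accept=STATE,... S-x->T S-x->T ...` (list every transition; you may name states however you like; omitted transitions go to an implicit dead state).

Let each state record the length of the longest suffix of the input read so far that is also a prefix of `0000`. B means the last symbol is `0`; C means the last 2 symbols are `00`; D means the last 3 symbols are `000`; E means the last 4 symbols are `0000`. Accept only at E, where the string currently ends in `0000`.
With 5 states:
       0  1 
>  A   B  A 
   B   C  A 
   C   D  A 
   D   E  A 
 * E   E  A 
(> = start, * = accepting)

start=A accept=E A-0->B A-1->A B-0->C B-1->A C-0->D C-1->A D-0->E D-1->A E-0->E E-1->A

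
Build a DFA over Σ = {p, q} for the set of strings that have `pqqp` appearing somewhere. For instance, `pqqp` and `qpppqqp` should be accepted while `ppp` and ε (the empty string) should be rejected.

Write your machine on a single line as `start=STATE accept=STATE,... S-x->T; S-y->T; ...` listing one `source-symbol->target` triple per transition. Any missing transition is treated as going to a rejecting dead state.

Track how much of `pqqp` has been matched so far: state A is no progress, E is the absorbing accept state reached once `pqqp` has occurred. Intermediate states record partial matches; on a mismatch, fall back to the longest reusable overlap.
       p  q 
>  A   B  A 
   B   B  C 
   C   B  D 
   D   E  A 
 * E   E  E 
(> = start, * = accepting)

start=A; accept=E; A-p->B; A-q->A; B-p->B; B-q->C; C-p->B; C-q->D; D-p->E; D-q->A; E-p->E; E-q->E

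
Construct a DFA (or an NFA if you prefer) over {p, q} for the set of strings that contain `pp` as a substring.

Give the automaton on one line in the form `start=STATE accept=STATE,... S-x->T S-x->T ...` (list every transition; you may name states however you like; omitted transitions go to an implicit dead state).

start=S0 accept=S2 S0-p->S1 S0-q->S0 S1-p->S2 S1-q->S0 S2-p->S2 S2-q->S2

States S0..S1 record the length of the longest prefix of `pp` that matches the current input suffix. Reaching S2 means `pp` has been seen, and we stay there forever. Accept from S2.
With 3 states:
        p   q  
>  S0   S1  S0 
   S1   S2  S0 
 * S2   S2  S2 
(> = start, * = accepting)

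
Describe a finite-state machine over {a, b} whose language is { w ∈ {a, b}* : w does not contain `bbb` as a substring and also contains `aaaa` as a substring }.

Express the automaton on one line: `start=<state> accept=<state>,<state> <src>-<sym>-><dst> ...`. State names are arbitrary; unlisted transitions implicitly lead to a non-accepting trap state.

start=S0 accept=S7,S9,S11 S0-a->S1 S0-b->S2 S1-a->S3 S1-b->S2 S2-a->S1 S2-b->S4 S3-a->S5 S3-b->S2 S4-a->S1 S4-b->S6 S5-a->S7 S5-b->S2 S6-a->S8 S6-b->S6 S7-a->S7 S7-b->S9 S8-a->S10 S8-b->S6 S9-a->S7 S9-b->S11 S10-a->S12 S10-b->S6 S11-a->S7 S11-b->S13 S12-a->S13 S12-b->S6 S13-a->S13 S13-b->S13

Build one automaton per condition and run them in lockstep. One (4 states) tracks partial matches of the forbidden pattern `bbb`; the other (5 states) tracks whether and how much of `aaaa` has been seen. Each combined state is a pair, one component from each; accept when both components accept.
With 14 states:
          a    b  
>  S0     S1   S2 
   S1     S3   S2 
   S2     S1   S4 
   S3     S5   S2 
   S4     S1   S6 
   S5     S7   S2 
   S6     S8   S6 
 * S7     S7   S9 
   S8    S10   S6 
 * S9     S7  S11 
   S10   S12   S6 
 * S11    S7  S13 
   S12   S13   S6 
   S13   S13  S13 
(> = start, * = accepting)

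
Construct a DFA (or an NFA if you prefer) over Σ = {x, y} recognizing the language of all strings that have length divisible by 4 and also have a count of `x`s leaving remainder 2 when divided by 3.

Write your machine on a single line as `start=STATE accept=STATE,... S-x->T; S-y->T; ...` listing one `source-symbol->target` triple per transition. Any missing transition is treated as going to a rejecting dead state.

Handle the two conditions separately and then intersect. One (4 states) tracks the input length modulo 4; the other (3 states) tracks the count of `x`s modulo 3. Each combined state is a pair, one component from each; accept when both components accept.
12 states suffice.
       x  y 
>  A   B  C 
   B   D  E 
   C   E  F 
   D   G  H 
   E   H  I 
   F   I  G 
   G   J  A 
   H   A  K 
   I   K  J 
   J   L  B 
 * K   C  L 
   L   F  D 
(> = start, * = accepting)

start=A; accept=K; A-x->B; A-y->C; B-x->D; B-y->E; C-x->E; C-y->F; D-x->G; D-y->H; E-x->H; E-y->I; F-x->I; F-y->G; G-x->J; G-y->A; H-x->A; H-y->K; I-x->K; I-y->J; J-x->L; J-y->B; K-x->C; K-y->L; L-x->F; L-y->D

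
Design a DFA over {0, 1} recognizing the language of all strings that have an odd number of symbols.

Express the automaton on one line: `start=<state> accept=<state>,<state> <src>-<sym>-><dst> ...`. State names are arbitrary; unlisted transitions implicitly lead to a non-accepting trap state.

Count input length modulo 2: every symbol advances one step around the cycle A → B → A. Accept at B.
A 2-state machine:
       0  1 
>  A   B  B 
 * B   A  A 
(> = start, * = accepting)

start=A accept=B A-0->B A-1->B B-0->A B-1->A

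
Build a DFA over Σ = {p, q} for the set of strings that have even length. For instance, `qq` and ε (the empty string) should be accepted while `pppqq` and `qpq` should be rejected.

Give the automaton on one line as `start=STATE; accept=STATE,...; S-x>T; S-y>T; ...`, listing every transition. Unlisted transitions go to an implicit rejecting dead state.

Only the length mod 2 matters, so use a 2-cycle: from any state, every input symbol moves to the next state, wrapping S1 back to S0. Mark S0 accepting.
2 states suffice.
        p   q  
>* S0   S1  S1 
   S1   S0  S0 
(> = start, * = accepting)

start=S0; accept=S0; S0-p>S1; S0-q>S1; S1-p>S0; S1-q>S0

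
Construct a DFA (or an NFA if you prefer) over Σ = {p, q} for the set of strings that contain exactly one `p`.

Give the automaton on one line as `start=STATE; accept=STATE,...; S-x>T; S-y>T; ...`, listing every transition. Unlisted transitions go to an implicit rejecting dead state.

start=A; accept=B; A-p>B; A-q>A; B-p>C; B-q>B; C-p>C; C-q>C

Count `p`s, saturating at 2: state A means no `p` yet, B means one `p` seen, C means more than one. Each `p` increments (capped at C); other symbols loop. Accept from {B}.
A 3-state machine:
       p  q 
>  A   B  A 
 * B   C  B 
   C   C  C 
(> = start, * = accepting)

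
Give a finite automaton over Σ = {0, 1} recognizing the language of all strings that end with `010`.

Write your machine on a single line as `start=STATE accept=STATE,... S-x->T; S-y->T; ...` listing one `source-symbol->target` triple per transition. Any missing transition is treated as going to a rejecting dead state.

start=q0; accept=q3; q0-0->q1; q0-1->q0; q1-0->q1; q1-1->q2; q2-0->q3; q2-1->q0; q3-0->q1; q3-1->q2

Let each state record the length of the longest suffix of the input read so far that is also a prefix of `010`. q1 means the last symbol is `0`; q2 means the last 2 symbols are `01`; q3 means the last 3 symbols are `010`. Accept only at q3, where the string currently ends in `010`.
        0   1  
>  q0   q1  q0 
   q1   q1  q2 
   q2   q3  q0 
 * q3   q1  q2 
(> = start, * = accepting)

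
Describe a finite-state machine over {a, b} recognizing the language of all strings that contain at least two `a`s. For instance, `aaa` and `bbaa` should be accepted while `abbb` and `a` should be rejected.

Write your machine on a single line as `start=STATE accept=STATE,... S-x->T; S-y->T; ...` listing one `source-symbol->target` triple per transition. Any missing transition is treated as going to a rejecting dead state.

Count `a`s, saturating at 3: states s0 through s2 mean 0 through 2 `a`s seen; s3 means more than 2. Each `a` increments (capped at s3); other symbols loop. Accept from {s2, s3}.
A 4-state machine:
        a   b  
>  s0   s1  s0 
   s1   s2  s1 
 * s2   s3  s2 
 * s3   s3  s3 
(> = start, * = accepting)

start=s0; accept=s2,s3; s0-a->s1; s0-b->s0; s1-a->s2; s1-b->s1; s2-a->s3; s2-b->s2; s3-a->s3; s3-b->s3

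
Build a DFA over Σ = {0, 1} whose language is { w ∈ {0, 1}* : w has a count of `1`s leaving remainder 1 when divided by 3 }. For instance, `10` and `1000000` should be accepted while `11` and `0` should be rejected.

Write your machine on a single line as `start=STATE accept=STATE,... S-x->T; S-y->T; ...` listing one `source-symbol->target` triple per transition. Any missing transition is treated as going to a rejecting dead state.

Keep the running count of `1`s modulo 3: each `1` advances along the cycle s0 → s1 → s2 → s0 while other symbols loop. Accept at s1.
With 3 states:
        0   1  
>  s0   s0  s1 
 * s1   s1  s2 
   s2   s2  s0 
(> = start, * = accepting)

start=s0; accept=s1; s0-0->s0; s0-1->s1; s1-0->s1; s1-1->s2; s2-0->s2; s2-1->s0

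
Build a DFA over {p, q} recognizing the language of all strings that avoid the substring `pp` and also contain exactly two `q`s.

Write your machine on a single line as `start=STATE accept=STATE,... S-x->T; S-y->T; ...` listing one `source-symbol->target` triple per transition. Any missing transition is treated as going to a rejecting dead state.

Run two small machines in parallel and take their product. The first has 3 states tracking partial matches of the forbidden pattern `pp`; the second has 4 states tracking the count of `q`s, saturating at 3. A product state is a pair (one from each), accepting exactly when both do. Equivalent product states are then merged.
With 7 states:
       p  q 
>  A   B  C 
   B   D  C 
   C   E  F 
   D   D  D 
   E   D  F 
 * F   G  D 
 * G   D  D 
(> = start, * = accepting)

start=A; accept=F,G; A-p->B; A-q->C; B-p->D; B-q->C; C-p->E; C-q->F; D-p->D; D-q->D; E-p->D; E-q->F; F-p->G; F-q->D; G-p->D; G-q->D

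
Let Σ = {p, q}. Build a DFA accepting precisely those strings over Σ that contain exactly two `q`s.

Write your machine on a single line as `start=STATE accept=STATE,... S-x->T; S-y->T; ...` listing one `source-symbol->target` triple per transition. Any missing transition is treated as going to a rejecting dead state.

Count `q`s, saturating at 3: states S0 through S2 mean 0 through 2 `q`s seen; S3 means more than 2. Each `q` increments (capped at S3); other symbols loop. Accept from {S2}.
With 4 states:
        p   q  
>  S0   S0  S1 
   S1   S1  S2 
 * S2   S2  S3 
   S3   S3  S3 
(> = start, * = accepting)

start=S0; accept=S2; S0-p->S0; S0-q->S1; S1-p->S1; S1-q->S2; S2-p->S2; S2-q->S3; S3-p->S3; S3-q->S3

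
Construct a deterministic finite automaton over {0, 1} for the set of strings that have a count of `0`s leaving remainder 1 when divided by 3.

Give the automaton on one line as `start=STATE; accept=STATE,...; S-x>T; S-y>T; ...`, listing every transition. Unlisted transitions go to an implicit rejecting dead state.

The only thing that matters is how many `0`s have appeared, reduced mod 3. Use one state per residue: q0 for 0, …, q2 for 2. Reading `0` moves to the next residue; anything else stays put. q1 is accepting.
3 states suffice.
        0   1  
>  q0   q1  q0 
 * q1   q2  q1 
   q2   q0  q2 
(> = start, * = accepting)

start=q0; accept=q1; q0-0>q1; q0-1>q0; q1-0>q2; q1-1>q1; q2-0>q0; q2-1>q2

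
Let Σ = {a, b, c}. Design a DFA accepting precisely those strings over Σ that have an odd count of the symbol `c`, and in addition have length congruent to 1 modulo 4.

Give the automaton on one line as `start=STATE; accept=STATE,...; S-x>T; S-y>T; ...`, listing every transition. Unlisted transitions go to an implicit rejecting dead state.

Build one automaton per condition and run them in lockstep. The first has 2 states tracking the count of `c`s modulo 2; the second has 4 states tracking the input length modulo 4. A product state is a pair (one from each), accepting exactly when both do.
An 8-state machine:
        a   b   c  
>  q0   q1  q1  q2 
   q1   q3  q3  q4 
 * q2   q4  q4  q3 
   q3   q5  q5  q6 
   q4   q6  q6  q5 
   q5   q0  q0  q7 
   q6   q7  q7  q0 
   q7   q2  q2  q1 
(> = start, * = accepting)

start=q0; accept=q2; q0-a>q1; q0-b>q1; q0-c>q2; q1-a>q3; q1-b>q3; q1-c>q4; q2-a>q4; q2-b>q4; q2-c>q3; q3-a>q5; q3-b>q5; q3-c>q6; q4-a>q6; q4-b>q6; q4-c>q5; q5-a>q0; q5-b>q0; q5-c>q7; q6-a>q7; q6-b>q7; q6-c>q0; q7-a>q2; q7-b>q2; q7-c>q1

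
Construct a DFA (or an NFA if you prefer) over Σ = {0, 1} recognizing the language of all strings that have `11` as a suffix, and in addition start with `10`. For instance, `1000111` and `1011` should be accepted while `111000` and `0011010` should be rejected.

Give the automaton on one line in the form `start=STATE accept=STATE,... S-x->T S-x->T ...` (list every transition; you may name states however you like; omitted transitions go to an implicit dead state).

start=s0 accept=s5 s0-0->s1 s0-1->s2 s1-0->s1 s1-1->s1 s2-0->s3 s2-1->s1 s3-0->s3 s3-1->s4 s4-0->s3 s4-1->s5 s5-0->s3 s5-1->s5

Build one automaton per condition and run them in lockstep. One (3 states) tracks how much of the suffix `11` has currently been matched; the other (4 states) tracks whether the input so far still matches the prefix `10`. Each combined state is a pair, one component from each; accept when both components accept. Equivalent product states are then merged.
        0   1  
>  s0   s1  s2 
   s1   s1  s1 
   s2   s3  s1 
   s3   s3  s4 
   s4   s3  s5 
 * s5   s3  s5 
(> = start, * = accepting)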